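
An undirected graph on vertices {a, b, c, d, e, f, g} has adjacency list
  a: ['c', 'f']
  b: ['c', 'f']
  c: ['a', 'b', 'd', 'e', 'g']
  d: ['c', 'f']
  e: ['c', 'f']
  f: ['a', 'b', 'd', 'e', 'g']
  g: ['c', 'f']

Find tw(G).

A width-2 tree decomposition is:
Bags: B1 = {b, c, f}  B2 = {c, e, f}  B3 = {c, f, g}  B4 = {c, d, f}  B5 = {a, c, f}
Tree: B1–B2, B2–B3, B3–B4, B4–B5
Each bag holds 3 vertices, so the decomposition has width 2, which upper-bounds the treewidth. The edges f–b–c–e–f form a cycle, so G is not a tree and its treewidth is at least 2. Therefore the treewidth is 2.

2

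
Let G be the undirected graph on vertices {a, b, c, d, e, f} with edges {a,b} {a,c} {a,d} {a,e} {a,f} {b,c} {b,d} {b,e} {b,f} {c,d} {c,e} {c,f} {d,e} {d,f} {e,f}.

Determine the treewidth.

A width-5 tree decomposition is:
Bags: B1 = {a, b, c, d, e, f}
Tree: (single bag)
With just one bag of size 6, the width is 6 − 1 = 5, so tw(G) ≤ 5. On the other hand G contains the 6-clique {a, b, c, d, e, f}. A clique must lie in a single bag of any decomposition, so no decomposition can have width below 5. Therefore the treewidth is 5.

5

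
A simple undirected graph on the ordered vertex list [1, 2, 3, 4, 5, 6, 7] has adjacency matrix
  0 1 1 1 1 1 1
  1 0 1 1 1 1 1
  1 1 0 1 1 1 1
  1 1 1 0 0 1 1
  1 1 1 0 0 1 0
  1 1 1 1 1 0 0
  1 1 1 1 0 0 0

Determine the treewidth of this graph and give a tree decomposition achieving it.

The largest bag has 5 vertices, giving width 4; this decomposition certifies tw(G) ≤ 4. For the lower bound, the 5 vertices {1, 2, 3, 4, 6} are pairwise adjacent, and any tree decomposition puts a clique entirely inside one bag — forcing width ≥ 4. The upper and lower bounds meet at 4, so that is the treewidth.

Treewidth 4.
One optimal decomposition is:
Bags: B1 = {1, 2, 3, 4, 7}  B2 = {1, 2, 3, 4, 6}  B3 = {1, 2, 3, 5, 6}
Tree: B1–B2, B2–B3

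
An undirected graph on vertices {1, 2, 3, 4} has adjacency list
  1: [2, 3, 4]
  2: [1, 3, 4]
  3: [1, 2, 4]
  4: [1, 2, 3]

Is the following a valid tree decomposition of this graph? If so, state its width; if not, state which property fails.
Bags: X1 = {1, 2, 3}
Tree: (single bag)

A tree decomposition must satisfy three properties: every vertex lies in some bag; for every edge, both endpoints lie together in some bag; and for every vertex, the bags containing it form a connected subtree. Here vertex 4 appears in no bag, so the decomposition is invalid.

No — vertex 4 appears in no bag.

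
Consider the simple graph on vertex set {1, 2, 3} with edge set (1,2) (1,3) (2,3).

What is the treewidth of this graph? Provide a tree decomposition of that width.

A single bag containing all 3 vertices is trivially a valid decomposition of width 2. Conversely, {1, 2, 3} is a clique of size 3, and the vertices of any clique must share a bag in every tree decomposition; so some bag has ≥ 3 vertices and tw(G) ≥ 2. Hence tw(G) = 2 exactly.

Treewidth 2.
One optimal decomposition is:
Bags: B1 = {1, 2, 3}
Tree: (single bag)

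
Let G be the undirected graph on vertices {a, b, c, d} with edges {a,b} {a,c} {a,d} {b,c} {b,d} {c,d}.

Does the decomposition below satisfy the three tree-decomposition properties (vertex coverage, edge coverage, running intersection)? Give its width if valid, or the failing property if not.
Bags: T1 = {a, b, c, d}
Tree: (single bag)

Vertex coverage: the bags together contain {a, b, c, d}, the full vertex set. Edge coverage: each edge of G has both endpoints in at least one bag. Running intersection: for every vertex, the bags containing it form a connected subtree. All three properties hold, so this is a valid tree decomposition of width max|bag| − 1 = 3, and hence tw(G) ≤ 3.

Yes; width 3.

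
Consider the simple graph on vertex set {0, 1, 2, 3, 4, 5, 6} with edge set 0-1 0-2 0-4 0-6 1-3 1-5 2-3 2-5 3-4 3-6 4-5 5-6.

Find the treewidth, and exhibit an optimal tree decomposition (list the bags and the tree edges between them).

Each bag holds 4 vertices, so the decomposition has width 3, which upper-bounds the treewidth. For the lower bound: the 4 vertex sets {0,4}, {2,3}, {5}, {6} are disjoint, each induces a connected subgraph, and every pair is joined by at least one edge of G. Contracting each set to a single vertex therefore yields K_{4} as a minor, and since treewidth is minor-monotone, tw(G) ≥ tw(K_{4}) = 3. Therefore the treewidth is 3.

Treewidth 3.
Bags: B1 = {0, 3, 4, 5}  B2 = {0, 2, 3, 5}  B3 = {0, 3, 5, 6}  B4 = {0, 1, 3, 5}
Tree: B1–B2, B2–B3, B3–B4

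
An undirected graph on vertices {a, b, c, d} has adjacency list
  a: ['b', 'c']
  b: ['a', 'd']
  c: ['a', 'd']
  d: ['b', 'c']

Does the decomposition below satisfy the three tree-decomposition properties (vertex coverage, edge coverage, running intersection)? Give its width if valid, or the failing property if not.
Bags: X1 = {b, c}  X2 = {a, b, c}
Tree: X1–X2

No — vertex d appears in no bag.

A tree decomposition must satisfy three properties: every vertex lies in some bag; for every edge, both endpoints lie together in some bag; and for every vertex, the bags containing it form a connected subtree. Here vertex d appears in no bag, so the decomposition is invalid.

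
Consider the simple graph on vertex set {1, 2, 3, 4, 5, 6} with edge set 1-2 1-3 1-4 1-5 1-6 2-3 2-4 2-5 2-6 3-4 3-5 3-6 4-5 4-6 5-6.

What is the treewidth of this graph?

A width-5 tree decomposition is:
Bags: B1 = {1, 2, 3, 4, 5, 6}
Tree: (single bag)
With just one bag of size 6, the width is 6 − 1 = 5, so tw(G) ≤ 5. On the other hand G contains the 6-clique {1, 2, 3, 4, 5, 6}. A clique must lie in a single bag of any decomposition, so no decomposition can have width below 5. Hence tw(G) = 5 exactly.

5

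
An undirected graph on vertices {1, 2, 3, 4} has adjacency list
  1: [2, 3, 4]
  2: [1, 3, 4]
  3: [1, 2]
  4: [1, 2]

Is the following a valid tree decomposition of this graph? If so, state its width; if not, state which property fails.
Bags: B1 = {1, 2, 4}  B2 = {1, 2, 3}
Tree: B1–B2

Yes; width 2.

Vertex coverage: the bags together contain {1, 2, 3, 4}, the full vertex set. Edge coverage: each edge of G has both endpoints in at least one bag. Running intersection: for every vertex, the bags containing it form a connected subtree. All three properties hold, so this is a valid tree decomposition of width max|bag| − 1 = 2, and hence tw(G) ≤ 2.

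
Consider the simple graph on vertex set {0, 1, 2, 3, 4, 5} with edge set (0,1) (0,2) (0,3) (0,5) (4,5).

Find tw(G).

A width-1 tree decomposition is:
Bags: B1 = {0, 1}  B2 = {0, 5}  B3 = {0, 3}  B4 = {0, 2}  B5 = {4, 5}
Tree: B1–B2, B1–B3, B3–B4, B2–B5
Each bag holds 2 vertices, so the decomposition has width 1, which upper-bounds the treewidth. G has an edge, so its treewidth is at least 1. The upper and lower bounds meet at 1, so that is the treewidth.

1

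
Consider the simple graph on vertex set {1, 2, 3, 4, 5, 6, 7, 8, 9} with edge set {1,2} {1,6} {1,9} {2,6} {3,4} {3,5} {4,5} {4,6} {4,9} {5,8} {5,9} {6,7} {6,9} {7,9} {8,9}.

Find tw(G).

A width-2 tree decomposition is:
Bags: B1 = {4, 5, 9}  B2 = {4, 6, 9}  B3 = {1, 6, 9}  B4 = {5, 8, 9}  B5 = {1, 2, 6}  B6 = {3, 4, 5}  B7 = {6, 7, 9}
Tree: B1–B2, B2–B3, B1–B4, B3–B5, B1–B6, B2–B7
Every bag has size at most 3, so the width is 3 − 1 = 2 and tw(G) ≤ 2. For the lower bound, the 3 vertices {5, 8, 9} are pairwise adjacent, and any tree decomposition puts a clique entirely inside one bag — forcing width ≥ 2. Combining the bounds, tw(G) = 2.

2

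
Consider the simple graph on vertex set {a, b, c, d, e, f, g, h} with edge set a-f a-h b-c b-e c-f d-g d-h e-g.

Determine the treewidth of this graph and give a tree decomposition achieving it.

The largest bag has 3 vertices, giving width 2; this decomposition certifies tw(G) ≤ 2. The edges h–a–f–c–b–e–g–d–h form a cycle, so G is not a tree and its treewidth is at least 2. Combining the bounds, tw(G) = 2.

Treewidth 2.
Bags: B1 = {a, f, h}  B2 = {c, f, h}  B3 = {b, c, h}  B4 = {b, e, h}  B5 = {e, g, h}  B6 = {d, g, h}
Tree: B1–B2, B2–B3, B3–B4, B4–B5, B5–B6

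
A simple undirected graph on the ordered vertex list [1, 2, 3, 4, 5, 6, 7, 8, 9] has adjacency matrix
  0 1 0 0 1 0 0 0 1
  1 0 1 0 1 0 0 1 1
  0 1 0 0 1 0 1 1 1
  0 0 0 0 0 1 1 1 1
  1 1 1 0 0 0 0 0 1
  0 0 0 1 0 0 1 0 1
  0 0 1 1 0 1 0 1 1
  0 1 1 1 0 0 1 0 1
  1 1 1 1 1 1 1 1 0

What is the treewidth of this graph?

A width-3 tree decomposition is:
Bags: B1 = {2, 3, 8, 9}  B2 = {3, 7, 8, 9}  B3 = {2, 3, 5, 9}  B4 = {1, 2, 5, 9}  B5 = {4, 7, 8, 9}  B6 = {4, 6, 7, 9}
Tree: B1–B2, B1–B3, B3–B4, B2–B5, B5–B6
Every bag has size at most 4, so the width is 4 − 1 = 3 and tw(G) ≤ 3. For the lower bound, the 4 vertices {1, 2, 5, 9} are pairwise adjacent, and any tree decomposition puts a clique entirely inside one bag — forcing width ≥ 3. Combining the bounds, tw(G) = 3.

3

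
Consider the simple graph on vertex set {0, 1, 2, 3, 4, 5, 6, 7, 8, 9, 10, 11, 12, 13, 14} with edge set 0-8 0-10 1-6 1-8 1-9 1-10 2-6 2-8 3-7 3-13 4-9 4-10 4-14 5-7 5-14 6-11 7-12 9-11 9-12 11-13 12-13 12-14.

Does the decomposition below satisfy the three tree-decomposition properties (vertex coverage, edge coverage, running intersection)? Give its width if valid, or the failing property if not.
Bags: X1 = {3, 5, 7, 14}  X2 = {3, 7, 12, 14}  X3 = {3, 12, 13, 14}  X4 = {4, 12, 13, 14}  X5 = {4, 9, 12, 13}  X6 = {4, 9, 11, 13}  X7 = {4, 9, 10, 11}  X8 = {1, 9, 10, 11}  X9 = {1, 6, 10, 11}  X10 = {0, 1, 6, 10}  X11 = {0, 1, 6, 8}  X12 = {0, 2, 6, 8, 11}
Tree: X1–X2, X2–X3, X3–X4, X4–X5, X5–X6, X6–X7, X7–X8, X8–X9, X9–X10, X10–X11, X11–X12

No — bags containing vertex 11 are not connected in the tree.

A tree decomposition must satisfy three properties: every vertex lies in some bag; for every edge, both endpoints lie together in some bag; and for every vertex, the bags containing it form a connected subtree. Here bags containing vertex 11 are not connected in the tree, so the decomposition is invalid.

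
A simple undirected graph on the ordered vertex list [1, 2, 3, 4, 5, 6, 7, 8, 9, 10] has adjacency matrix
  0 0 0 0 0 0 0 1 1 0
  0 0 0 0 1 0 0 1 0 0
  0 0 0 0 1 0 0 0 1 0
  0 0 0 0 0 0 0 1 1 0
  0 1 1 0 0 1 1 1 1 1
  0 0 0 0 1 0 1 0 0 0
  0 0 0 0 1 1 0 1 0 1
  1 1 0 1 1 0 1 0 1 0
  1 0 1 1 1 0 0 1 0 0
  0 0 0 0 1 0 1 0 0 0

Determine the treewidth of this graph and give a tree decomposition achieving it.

Treewidth 2.
One such decomposition:
Bags: B1 = {5, 7, 8}  B2 = {2, 5, 8}  B3 = {5, 8, 9}  B4 = {5, 6, 7}  B5 = {1, 8, 9}  B6 = {4, 8, 9}  B7 = {3, 5, 9}  B8 = {5, 7, 10}
Tree: B1–B2, B1–B3, B1–B4, B3–B5, B5–B6, B3–B7, B1–B8

Each bag holds 3 vertices, so the decomposition has width 2, which upper-bounds the treewidth. On the other hand G contains the 3-clique {1, 8, 9}. A clique must lie in a single bag of any decomposition, so no decomposition can have width below 2. Combining the bounds, tw(G) = 2.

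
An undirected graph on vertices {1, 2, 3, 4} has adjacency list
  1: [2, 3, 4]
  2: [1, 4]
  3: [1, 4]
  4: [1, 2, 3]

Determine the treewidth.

2

A width-2 tree decomposition is:
Bags: B1 = {1, 2, 4}  B2 = {1, 3, 4}
Tree: B1–B2
Each bag holds 3 vertices, so the decomposition has width 2, which upper-bounds the treewidth. For the lower bound, the 3 vertices {1, 2, 4} are pairwise adjacent, and any tree decomposition puts a clique entirely inside one bag — forcing width ≥ 2. Combining the bounds, tw(G) = 2.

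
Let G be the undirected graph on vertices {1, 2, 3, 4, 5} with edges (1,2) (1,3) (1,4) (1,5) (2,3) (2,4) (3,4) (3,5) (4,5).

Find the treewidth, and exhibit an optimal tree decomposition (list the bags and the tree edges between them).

Each bag holds 4 vertices, so the decomposition has width 3, which upper-bounds the treewidth. On the other hand G contains the 4-clique {1, 2, 3, 4}. A clique must lie in a single bag of any decomposition, so no decomposition can have width below 3. Combining the bounds, tw(G) = 3.

Treewidth 3.
Bags: B1 = {1, 3, 4, 5}  B2 = {1, 2, 3, 4}
Tree: B1–B2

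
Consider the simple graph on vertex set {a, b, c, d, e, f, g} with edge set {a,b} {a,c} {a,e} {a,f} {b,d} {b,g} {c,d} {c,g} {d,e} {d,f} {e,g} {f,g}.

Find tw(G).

3

A width-3 tree decomposition is:
Bags: B1 = {a, d, f, g}  B2 = {a, d, e, g}  B3 = {a, c, d, g}  B4 = {a, b, d, g}
Tree: B1–B2, B2–B3, B3–B4
Every bag has size at most 4, so the width is 4 − 1 = 3 and tw(G) ≤ 3. For the lower bound: the 4 vertex sets {d,f}, {a,e}, {g}, {c} are disjoint, each induces a connected subgraph, and every pair is joined by at least one edge of G. Contracting each set to a single vertex therefore yields K_{4} as a minor, and since treewidth is minor-monotone, tw(G) ≥ tw(K_{4}) = 3. Therefore the treewidth is 3.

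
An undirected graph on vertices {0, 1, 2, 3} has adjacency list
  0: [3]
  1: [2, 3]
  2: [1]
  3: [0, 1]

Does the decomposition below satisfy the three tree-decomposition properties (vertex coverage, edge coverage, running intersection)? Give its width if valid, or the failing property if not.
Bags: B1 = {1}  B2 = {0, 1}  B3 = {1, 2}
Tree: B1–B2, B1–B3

A tree decomposition must satisfy three properties: every vertex lies in some bag; for every edge, both endpoints lie together in some bag; and for every vertex, the bags containing it form a connected subtree. Here vertex 3 appears in no bag, so the decomposition is invalid.

No — vertex 3 appears in no bag.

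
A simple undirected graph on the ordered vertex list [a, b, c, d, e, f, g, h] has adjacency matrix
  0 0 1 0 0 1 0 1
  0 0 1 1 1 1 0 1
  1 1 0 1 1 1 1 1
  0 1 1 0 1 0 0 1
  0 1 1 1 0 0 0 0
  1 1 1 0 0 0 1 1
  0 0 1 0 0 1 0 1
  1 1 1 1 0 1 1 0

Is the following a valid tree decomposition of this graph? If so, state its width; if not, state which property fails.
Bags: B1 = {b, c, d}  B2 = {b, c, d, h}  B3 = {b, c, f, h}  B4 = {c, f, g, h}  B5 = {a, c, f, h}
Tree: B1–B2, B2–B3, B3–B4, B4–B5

A tree decomposition must satisfy three properties: every vertex lies in some bag; for every edge, both endpoints lie together in some bag; and for every vertex, the bags containing it form a connected subtree. Here vertex e appears in no bag, so the decomposition is invalid.

No — vertex e appears in no bag.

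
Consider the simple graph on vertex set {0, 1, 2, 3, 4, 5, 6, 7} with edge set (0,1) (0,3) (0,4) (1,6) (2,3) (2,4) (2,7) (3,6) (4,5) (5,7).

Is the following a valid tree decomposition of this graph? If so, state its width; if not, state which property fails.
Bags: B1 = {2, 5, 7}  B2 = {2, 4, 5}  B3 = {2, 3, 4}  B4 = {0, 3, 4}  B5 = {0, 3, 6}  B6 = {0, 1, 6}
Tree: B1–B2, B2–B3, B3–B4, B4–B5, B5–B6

Yes; width 2.

Checking the three conditions: (i) the bags cover all of {0, 1, 2, 3, 4, 5, 6, 7}; (ii) for each edge, some bag contains both endpoints; (iii) the bags containing any fixed vertex form a subtree. All hold, so the decomposition is valid with width 3 − 1 = 2.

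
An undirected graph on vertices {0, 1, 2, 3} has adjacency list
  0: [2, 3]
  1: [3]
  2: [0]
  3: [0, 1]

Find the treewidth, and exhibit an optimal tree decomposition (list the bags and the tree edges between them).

Every bag has size at most 2, so the width is 2 − 1 = 1 and tw(G) ≤ 1. Any graph with an edge has treewidth ≥ 1, and G has the edge 1–3. Combining the bounds, tw(G) = 1.

Treewidth 1.
Bags: B1 = {1, 3}  B2 = {0, 3}  B3 = {0, 2}
Tree: B1–B2, B2–B3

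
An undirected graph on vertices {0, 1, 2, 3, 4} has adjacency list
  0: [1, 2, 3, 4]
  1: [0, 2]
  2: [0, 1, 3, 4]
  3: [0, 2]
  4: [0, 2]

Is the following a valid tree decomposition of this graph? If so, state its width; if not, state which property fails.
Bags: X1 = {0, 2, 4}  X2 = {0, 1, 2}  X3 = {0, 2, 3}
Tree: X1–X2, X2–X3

Yes; width 2.

Vertex coverage: the bags together contain {0, 1, 2, 3, 4}, the full vertex set. Edge coverage: each edge of G has both endpoints in at least one bag. Running intersection: for every vertex, the bags containing it form a connected subtree. All three properties hold, so this is a valid tree decomposition of width max|bag| − 1 = 2, and hence tw(G) ≤ 2.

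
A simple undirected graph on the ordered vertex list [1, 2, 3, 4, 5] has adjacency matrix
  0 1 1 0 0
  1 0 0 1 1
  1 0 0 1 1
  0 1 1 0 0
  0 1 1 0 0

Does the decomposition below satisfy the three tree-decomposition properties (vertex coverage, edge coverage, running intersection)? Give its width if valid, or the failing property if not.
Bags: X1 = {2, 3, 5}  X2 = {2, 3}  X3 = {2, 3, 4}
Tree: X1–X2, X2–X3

No — vertex 1 appears in no bag.

A tree decomposition must satisfy three properties: every vertex lies in some bag; for every edge, both endpoints lie together in some bag; and for every vertex, the bags containing it form a connected subtree. Here vertex 1 appears in no bag, so the decomposition is invalid.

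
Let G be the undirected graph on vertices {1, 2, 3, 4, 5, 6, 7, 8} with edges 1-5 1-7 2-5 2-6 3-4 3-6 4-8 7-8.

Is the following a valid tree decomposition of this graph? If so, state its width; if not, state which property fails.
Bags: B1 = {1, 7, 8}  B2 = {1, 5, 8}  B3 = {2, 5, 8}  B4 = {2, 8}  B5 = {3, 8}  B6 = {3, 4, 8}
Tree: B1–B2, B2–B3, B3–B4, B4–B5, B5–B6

No — vertex 6 appears in no bag.

A tree decomposition must satisfy three properties: every vertex lies in some bag; for every edge, both endpoints lie together in some bag; and for every vertex, the bags containing it form a connected subtree. Here vertex 6 appears in no bag, so the decomposition is invalid.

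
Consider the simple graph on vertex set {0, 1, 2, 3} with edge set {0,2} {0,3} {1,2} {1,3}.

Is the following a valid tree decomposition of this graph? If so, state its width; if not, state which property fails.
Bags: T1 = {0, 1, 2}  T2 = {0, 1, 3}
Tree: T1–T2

Yes; width 2.

Vertex coverage: the bags together contain {0, 1, 2, 3}, the full vertex set. Edge coverage: each edge of G has both endpoints in at least one bag. Running intersection: for every vertex, the bags containing it form a connected subtree. All three properties hold, so this is a valid tree decomposition of width max|bag| − 1 = 2, and hence tw(G) ≤ 2.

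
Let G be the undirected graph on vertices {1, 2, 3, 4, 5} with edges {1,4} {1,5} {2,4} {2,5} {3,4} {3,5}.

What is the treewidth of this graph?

2

A width-2 tree decomposition is:
Bags: B1 = {3, 4, 5}  B2 = {1, 4, 5}  B3 = {2, 4, 5}
Tree: B1–B2, B2–B3
Each bag holds 3 vertices, so the decomposition has width 2, which upper-bounds the treewidth. For the lower bound, G contains the cycle 3–4–1–5–3, so G is not a forest; only forests have treewidth ≤ 1, hence tw(G) ≥ 2. Combining the bounds, tw(G) = 2.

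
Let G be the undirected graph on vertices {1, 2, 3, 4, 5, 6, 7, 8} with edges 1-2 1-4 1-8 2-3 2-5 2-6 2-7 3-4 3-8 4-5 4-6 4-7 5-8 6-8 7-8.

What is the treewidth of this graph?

A width-3 tree decomposition is:
Bags: B1 = {2, 4, 6, 8}  B2 = {2, 3, 4, 8}  B3 = {2, 4, 5, 8}  B4 = {1, 2, 4, 8}  B5 = {2, 4, 7, 8}
Tree: B1–B2, B2–B3, B3–B4, B4–B5
The largest bag has 4 vertices, giving width 3; this decomposition certifies tw(G) ≤ 3. For the lower bound: the 4 vertex sets {6,8}, {2,3}, {4}, {5} are disjoint, each induces a connected subgraph, and every pair is joined by at least one edge of G. Contracting each set to a single vertex therefore yields K_{4} as a minor, and since treewidth is minor-monotone, tw(G) ≥ tw(K_{4}) = 3. Combining the bounds, tw(G) = 3.

3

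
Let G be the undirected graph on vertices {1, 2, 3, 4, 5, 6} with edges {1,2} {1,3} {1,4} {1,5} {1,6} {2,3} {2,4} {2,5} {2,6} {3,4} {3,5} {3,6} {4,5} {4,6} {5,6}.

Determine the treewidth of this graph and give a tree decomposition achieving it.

Treewidth 5.
Bags: B1 = {1, 2, 3, 4, 5, 6}
Tree: (single bag)

With just one bag of size 6, the width is 6 − 1 = 5, so tw(G) ≤ 5. On the other hand G contains the 6-clique {1, 2, 3, 4, 5, 6}. A clique must lie in a single bag of any decomposition, so no decomposition can have width below 5. Hence tw(G) = 5 exactly.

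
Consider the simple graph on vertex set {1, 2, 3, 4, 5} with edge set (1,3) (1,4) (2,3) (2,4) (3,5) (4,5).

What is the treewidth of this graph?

A width-2 tree decomposition is:
Bags: B1 = {3, 4, 5}  B2 = {1, 3, 4}  B3 = {2, 3, 4}
Tree: B1–B2, B2–B3
Every bag has size at most 3, so the width is 3 − 1 = 2 and tw(G) ≤ 2. The edges 5–3–1–4–5 form a cycle, so G is not a tree and its treewidth is at least 2. Hence tw(G) = 2 exactly.

2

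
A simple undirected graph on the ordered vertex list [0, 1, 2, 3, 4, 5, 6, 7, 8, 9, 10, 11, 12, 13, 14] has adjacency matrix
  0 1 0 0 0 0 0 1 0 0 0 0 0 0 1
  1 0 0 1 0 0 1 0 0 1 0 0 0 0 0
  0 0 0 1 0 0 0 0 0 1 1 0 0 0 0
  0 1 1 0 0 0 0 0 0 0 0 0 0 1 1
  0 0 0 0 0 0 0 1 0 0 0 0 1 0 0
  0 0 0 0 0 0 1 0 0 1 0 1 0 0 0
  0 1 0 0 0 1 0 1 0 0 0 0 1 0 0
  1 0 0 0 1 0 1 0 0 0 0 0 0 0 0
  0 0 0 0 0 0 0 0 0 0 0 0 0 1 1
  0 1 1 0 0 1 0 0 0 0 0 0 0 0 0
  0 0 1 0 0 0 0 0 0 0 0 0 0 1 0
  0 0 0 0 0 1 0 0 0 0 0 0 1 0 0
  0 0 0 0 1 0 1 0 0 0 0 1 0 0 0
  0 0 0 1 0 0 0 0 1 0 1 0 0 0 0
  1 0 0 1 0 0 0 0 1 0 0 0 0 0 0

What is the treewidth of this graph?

A width-3 tree decomposition is:
Bags: B1 = {4, 7, 11, 12}  B2 = {6, 7, 11, 12}  B3 = {5, 6, 7, 11}  B4 = {0, 5, 6, 7}  B5 = {0, 1, 5, 6}  B6 = {0, 1, 5, 9}  B7 = {0, 1, 9, 14}  B8 = {1, 3, 9, 14}  B9 = {2, 3, 9, 14}  B10 = {2, 3, 8, 14}  B11 = {2, 3, 8, 13}  B12 = {2, 8, 10, 13}
Tree: B1–B2, B2–B3, B3–B4, B4–B5, B5–B6, B6–B7, B7–B8, B8–B9, B9–B10, B10–B11, B11–B12
The largest bag has 4 vertices, giving width 3; this decomposition certifies tw(G) ≤ 3. For the lower bound: the 4 vertex sets {4,11,12}, {7}, {6}, {0,1,5,9} are disjoint, each induces a connected subgraph, and every pair is joined by at least one edge of G. Contracting each set to a single vertex therefore yields K_{4} as a minor, and since treewidth is minor-monotone, tw(G) ≥ tw(K_{4}) = 3. Therefore the treewidth is 3.

3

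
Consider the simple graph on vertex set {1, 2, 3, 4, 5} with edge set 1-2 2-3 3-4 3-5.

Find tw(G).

A width-1 tree decomposition is:
Bags: B1 = {2, 3}  B2 = {1, 2}  B3 = {3, 5}  B4 = {3, 4}
Tree: B1–B2, B1–B3, B3–B4
The largest bag has 2 vertices, giving width 1; this decomposition certifies tw(G) ≤ 1. Since G has at least one edge (e.g. 3–2), it is not an edgeless graph, so tw(G) ≥ 1. Combining the bounds, tw(G) = 1.

1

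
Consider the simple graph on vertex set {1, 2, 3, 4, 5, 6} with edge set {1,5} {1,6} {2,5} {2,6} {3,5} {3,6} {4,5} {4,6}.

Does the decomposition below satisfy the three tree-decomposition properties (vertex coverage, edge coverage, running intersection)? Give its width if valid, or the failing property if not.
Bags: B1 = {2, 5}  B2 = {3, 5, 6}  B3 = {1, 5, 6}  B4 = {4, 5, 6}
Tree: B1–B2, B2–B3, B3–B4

A tree decomposition must satisfy three properties: every vertex lies in some bag; for every edge, both endpoints lie together in some bag; and for every vertex, the bags containing it form a connected subtree. Here edge (6,2) lies in no bag, so the decomposition is invalid.

No — edge (6,2) lies in no bag.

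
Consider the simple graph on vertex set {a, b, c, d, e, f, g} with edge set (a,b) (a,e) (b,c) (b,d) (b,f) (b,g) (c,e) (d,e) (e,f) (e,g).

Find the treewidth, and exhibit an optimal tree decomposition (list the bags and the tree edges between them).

Each bag holds 3 vertices, so the decomposition has width 2, which upper-bounds the treewidth. For the lower bound, G contains the cycle b–c–e–g–b, so G is not a forest; only forests have treewidth ≤ 1, hence tw(G) ≥ 2. Therefore the treewidth is 2.

Treewidth 2.
One optimal decomposition is:
Bags: B1 = {b, c, e}  B2 = {b, e, g}  B3 = {a, b, e}  B4 = {b, d, e}  B5 = {b, e, f}
Tree: B1–B2, B2–B3, B3–B4, B4–B5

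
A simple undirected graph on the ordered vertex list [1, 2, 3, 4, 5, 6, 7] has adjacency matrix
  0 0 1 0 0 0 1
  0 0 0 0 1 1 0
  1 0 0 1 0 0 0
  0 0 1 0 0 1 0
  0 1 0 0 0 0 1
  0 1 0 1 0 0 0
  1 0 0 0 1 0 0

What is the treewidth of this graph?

A width-2 tree decomposition is:
Bags: B1 = {1, 5, 7}  B2 = {1, 2, 5}  B3 = {1, 2, 6}  B4 = {1, 4, 6}  B5 = {1, 3, 4}
Tree: B1–B2, B2–B3, B3–B4, B4–B5
Every bag has size at most 3, so the width is 3 − 1 = 2 and tw(G) ≤ 2. Since 1–7–5–2–6–4–3–1 is a cycle in G, G is not acyclic. Forests are exactly the graphs of treewidth ≤ 1, so tw(G) ≥ 2. Hence tw(G) = 2 exactly.

2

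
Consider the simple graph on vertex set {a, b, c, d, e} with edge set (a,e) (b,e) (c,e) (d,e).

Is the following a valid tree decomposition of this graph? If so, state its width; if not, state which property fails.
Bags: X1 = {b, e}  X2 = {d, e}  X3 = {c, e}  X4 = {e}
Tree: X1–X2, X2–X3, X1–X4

A tree decomposition must satisfy three properties: every vertex lies in some bag; for every edge, both endpoints lie together in some bag; and for every vertex, the bags containing it form a connected subtree. Here vertex a appears in no bag, so the decomposition is invalid.

No — vertex a appears in no bag.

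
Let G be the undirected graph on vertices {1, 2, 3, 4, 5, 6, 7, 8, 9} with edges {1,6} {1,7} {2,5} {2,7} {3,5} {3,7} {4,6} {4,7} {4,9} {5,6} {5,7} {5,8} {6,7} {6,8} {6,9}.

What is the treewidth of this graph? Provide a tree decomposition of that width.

Every bag has size at most 3, so the width is 3 − 1 = 2 and tw(G) ≤ 2. Conversely, {2, 5, 7} is a clique of size 3, and the vertices of any clique must share a bag in every tree decomposition; so some bag has ≥ 3 vertices and tw(G) ≥ 2. Combining the bounds, tw(G) = 2.

Treewidth 2.
One optimal decomposition is:
Bags: B1 = {5, 6, 8}  B2 = {5, 6, 7}  B3 = {4, 6, 7}  B4 = {4, 6, 9}  B5 = {3, 5, 7}  B6 = {1, 6, 7}  B7 = {2, 5, 7}
Tree: B1–B2, B2–B3, B3–B4, B2–B5, B3–B6, B2–B7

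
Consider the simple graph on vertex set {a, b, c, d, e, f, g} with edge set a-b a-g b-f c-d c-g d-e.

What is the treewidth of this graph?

1

A width-1 tree decomposition is:
Bags: B1 = {d, e}  B2 = {c, d}  B3 = {c, g}  B4 = {a, g}  B5 = {a, b}  B6 = {b, f}
Tree: B1–B2, B2–B3, B3–B4, B4–B5, B5–B6
The largest bag has 2 vertices, giving width 1; this decomposition certifies tw(G) ≤ 1. G has an edge, so its treewidth is at least 1. Hence tw(G) = 1 exactly.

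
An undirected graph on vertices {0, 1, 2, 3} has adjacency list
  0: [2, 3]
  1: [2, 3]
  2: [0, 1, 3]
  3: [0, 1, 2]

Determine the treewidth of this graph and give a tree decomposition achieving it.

Every bag has size at most 3, so the width is 3 − 1 = 2 and tw(G) ≤ 2. On the other hand G contains the 3-clique {0, 2, 3}. A clique must lie in a single bag of any decomposition, so no decomposition can have width below 2. Therefore the treewidth is 2.

Treewidth 2.
One such decomposition:
Bags: B1 = {0, 2, 3}  B2 = {1, 2, 3}
Tree: B1–B2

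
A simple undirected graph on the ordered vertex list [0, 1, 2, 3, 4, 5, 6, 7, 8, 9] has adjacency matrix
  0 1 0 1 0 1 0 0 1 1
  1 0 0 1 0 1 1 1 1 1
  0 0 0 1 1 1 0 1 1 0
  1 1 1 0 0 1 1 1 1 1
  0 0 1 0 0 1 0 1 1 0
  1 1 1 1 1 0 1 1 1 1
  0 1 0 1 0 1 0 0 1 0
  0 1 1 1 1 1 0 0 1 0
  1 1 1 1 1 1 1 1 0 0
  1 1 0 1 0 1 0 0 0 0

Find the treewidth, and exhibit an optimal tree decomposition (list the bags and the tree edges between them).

Treewidth 4.
One such decomposition:
Bags: B1 = {0, 1, 3, 5, 8}  B2 = {1, 3, 5, 7, 8}  B3 = {1, 3, 5, 6, 8}  B4 = {2, 3, 5, 7, 8}  B5 = {2, 4, 5, 7, 8}  B6 = {0, 1, 3, 5, 9}
Tree: B1–B2, B2–B3, B2–B4, B4–B5, B1–B6

The largest bag has 5 vertices, giving width 4; this decomposition certifies tw(G) ≤ 4. On the other hand G contains the 5-clique {0, 1, 3, 5, 8}. A clique must lie in a single bag of any decomposition, so no decomposition can have width below 4. Hence tw(G) = 4 exactly.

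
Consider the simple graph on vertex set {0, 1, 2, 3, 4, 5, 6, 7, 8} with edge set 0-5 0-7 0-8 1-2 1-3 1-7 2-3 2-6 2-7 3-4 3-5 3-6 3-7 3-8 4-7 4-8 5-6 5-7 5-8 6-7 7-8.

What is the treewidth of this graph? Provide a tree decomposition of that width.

Treewidth 3.
One optimal decomposition is:
Bags: B1 = {3, 5, 7, 8}  B2 = {3, 5, 6, 7}  B3 = {0, 5, 7, 8}  B4 = {3, 4, 7, 8}  B5 = {2, 3, 6, 7}  B6 = {1, 2, 3, 7}
Tree: B1–B2, B1–B3, B1–B4, B2–B5, B5–B6

Every bag has size at most 4, so the width is 4 − 1 = 3 and tw(G) ≤ 3. Conversely, {0, 5, 7, 8} is a clique of size 4, and the vertices of any clique must share a bag in every tree decomposition; so some bag has ≥ 4 vertices and tw(G) ≥ 3. The upper and lower bounds meet at 3, so that is the treewidth.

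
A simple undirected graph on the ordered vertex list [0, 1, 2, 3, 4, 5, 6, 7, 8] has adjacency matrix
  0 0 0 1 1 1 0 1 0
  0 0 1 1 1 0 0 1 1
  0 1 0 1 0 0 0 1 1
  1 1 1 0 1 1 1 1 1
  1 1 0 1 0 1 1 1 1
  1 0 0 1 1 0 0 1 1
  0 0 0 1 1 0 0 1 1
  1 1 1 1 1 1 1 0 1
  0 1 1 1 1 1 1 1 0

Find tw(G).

4

A width-4 tree decomposition is:
Bags: B1 = {1, 3, 4, 7, 8}  B2 = {3, 4, 5, 7, 8}  B3 = {3, 4, 6, 7, 8}  B4 = {0, 3, 4, 5, 7}  B5 = {1, 2, 3, 7, 8}
Tree: B1–B2, B1–B3, B2–B4, B1–B5
Each bag holds 5 vertices, so the decomposition has width 4, which upper-bounds the treewidth. For the lower bound, the 5 vertices {1, 2, 3, 7, 8} are pairwise adjacent, and any tree decomposition puts a clique entirely inside one bag — forcing width ≥ 4. Combining the bounds, tw(G) = 4.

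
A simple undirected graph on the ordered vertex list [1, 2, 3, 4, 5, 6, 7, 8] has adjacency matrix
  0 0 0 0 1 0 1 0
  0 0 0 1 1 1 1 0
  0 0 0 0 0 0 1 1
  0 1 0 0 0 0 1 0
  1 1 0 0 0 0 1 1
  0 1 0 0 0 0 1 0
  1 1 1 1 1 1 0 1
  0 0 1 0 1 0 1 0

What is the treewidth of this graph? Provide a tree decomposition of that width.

Treewidth 2.
Bags: B1 = {3, 7, 8}  B2 = {5, 7, 8}  B3 = {2, 5, 7}  B4 = {1, 5, 7}  B5 = {2, 6, 7}  B6 = {2, 4, 7}
Tree: B1–B2, B2–B3, B2–B4, B3–B5, B5–B6

Each bag holds 3 vertices, so the decomposition has width 2, which upper-bounds the treewidth. On the other hand G contains the 3-clique {3, 7, 8}. A clique must lie in a single bag of any decomposition, so no decomposition can have width below 2. Hence tw(G) = 2 exactly.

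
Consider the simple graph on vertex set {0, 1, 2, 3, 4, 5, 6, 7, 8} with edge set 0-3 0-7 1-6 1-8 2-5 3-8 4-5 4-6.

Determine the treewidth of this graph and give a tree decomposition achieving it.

Treewidth 1.
One optimal decomposition is:
Bags: B1 = {0, 7}  B2 = {0, 3}  B3 = {3, 8}  B4 = {1, 8}  B5 = {1, 6}  B6 = {4, 6}  B7 = {4, 5}  B8 = {2, 5}
Tree: B1–B2, B2–B3, B3–B4, B4–B5, B5–B6, B6–B7, B7–B8

The largest bag has 2 vertices, giving width 1; this decomposition certifies tw(G) ≤ 1. Any graph with an edge has treewidth ≥ 1, and G has the edge 7–0. The upper and lower bounds meet at 1, so that is the treewidth.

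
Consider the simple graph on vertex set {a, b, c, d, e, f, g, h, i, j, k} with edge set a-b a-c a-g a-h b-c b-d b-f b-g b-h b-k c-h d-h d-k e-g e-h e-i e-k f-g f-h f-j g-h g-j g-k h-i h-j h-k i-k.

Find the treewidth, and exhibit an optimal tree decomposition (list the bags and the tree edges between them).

Each bag holds 4 vertices, so the decomposition has width 3, which upper-bounds the treewidth. For the lower bound, the 4 vertices {b, d, h, k} are pairwise adjacent, and any tree decomposition puts a clique entirely inside one bag — forcing width ≥ 3. Therefore the treewidth is 3.

Treewidth 3.
One optimal decomposition is:
Bags: B1 = {b, g, h, k}  B2 = {b, d, h, k}  B3 = {e, g, h, k}  B4 = {a, b, g, h}  B5 = {b, f, g, h}  B6 = {a, b, c, h}  B7 = {e, h, i, k}  B8 = {f, g, h, j}
Tree: B1–B2, B1–B3, B1–B4, B4–B5, B4–B6, B3–B7, B5–B8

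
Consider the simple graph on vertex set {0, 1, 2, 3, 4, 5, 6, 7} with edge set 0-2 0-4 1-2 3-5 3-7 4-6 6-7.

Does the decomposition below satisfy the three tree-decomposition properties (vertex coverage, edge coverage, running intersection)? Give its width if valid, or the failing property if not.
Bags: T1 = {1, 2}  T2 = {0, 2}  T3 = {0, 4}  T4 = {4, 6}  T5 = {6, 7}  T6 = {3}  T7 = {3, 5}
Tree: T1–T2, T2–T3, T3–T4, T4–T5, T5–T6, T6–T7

No — edge (7,3) lies in no bag.

A tree decomposition must satisfy three properties: every vertex lies in some bag; for every edge, both endpoints lie together in some bag; and for every vertex, the bags containing it form a connected subtree. Here edge (7,3) lies in no bag, so the decomposition is invalid.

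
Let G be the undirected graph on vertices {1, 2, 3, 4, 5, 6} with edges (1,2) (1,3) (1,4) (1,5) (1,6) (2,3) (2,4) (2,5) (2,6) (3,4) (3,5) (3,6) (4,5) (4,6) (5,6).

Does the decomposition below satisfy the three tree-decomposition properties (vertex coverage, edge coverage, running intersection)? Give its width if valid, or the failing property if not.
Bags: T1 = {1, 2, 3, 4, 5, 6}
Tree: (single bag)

Checking the three conditions: (i) the bags cover all of {1, 2, 3, 4, 5, 6}; (ii) for each edge, some bag contains both endpoints; (iii) the bags containing any fixed vertex form a subtree. All hold, so the decomposition is valid with width 6 − 1 = 5.

Yes; width 5.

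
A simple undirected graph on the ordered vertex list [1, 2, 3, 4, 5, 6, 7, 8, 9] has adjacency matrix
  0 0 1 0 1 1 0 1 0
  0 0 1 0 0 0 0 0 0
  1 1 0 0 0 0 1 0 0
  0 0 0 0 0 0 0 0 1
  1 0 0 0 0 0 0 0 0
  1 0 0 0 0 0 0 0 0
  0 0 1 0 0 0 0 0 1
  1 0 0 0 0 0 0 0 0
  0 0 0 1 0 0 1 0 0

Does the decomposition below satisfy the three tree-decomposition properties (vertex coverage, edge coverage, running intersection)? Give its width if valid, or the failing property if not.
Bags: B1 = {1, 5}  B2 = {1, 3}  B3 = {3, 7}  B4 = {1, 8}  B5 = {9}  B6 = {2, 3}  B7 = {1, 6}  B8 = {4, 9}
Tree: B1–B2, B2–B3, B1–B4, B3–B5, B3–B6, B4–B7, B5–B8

No — edge (7,9) lies in no bag.

A tree decomposition must satisfy three properties: every vertex lies in some bag; for every edge, both endpoints lie together in some bag; and for every vertex, the bags containing it form a connected subtree. Here edge (7,9) lies in no bag, so the decomposition is invalid.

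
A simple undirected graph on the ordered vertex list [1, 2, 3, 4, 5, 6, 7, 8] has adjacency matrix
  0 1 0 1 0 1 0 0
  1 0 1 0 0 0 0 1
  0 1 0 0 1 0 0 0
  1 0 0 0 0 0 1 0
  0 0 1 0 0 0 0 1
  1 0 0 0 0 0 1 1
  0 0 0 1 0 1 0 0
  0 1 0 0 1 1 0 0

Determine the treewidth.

2

A width-2 tree decomposition is:
Bags: B1 = {3, 5, 8}  B2 = {2, 3, 8}  B3 = {2, 6, 8}  B4 = {1, 2, 6}  B5 = {1, 6, 7}  B6 = {1, 4, 7}
Tree: B1–B2, B2–B3, B3–B4, B4–B5, B5–B6
Every bag has size at most 3, so the width is 3 − 1 = 2 and tw(G) ≤ 2. The edges 5–3–2–8–5 form a cycle, so G is not a tree and its treewidth is at least 2. The upper and lower bounds meet at 2, so that is the treewidth.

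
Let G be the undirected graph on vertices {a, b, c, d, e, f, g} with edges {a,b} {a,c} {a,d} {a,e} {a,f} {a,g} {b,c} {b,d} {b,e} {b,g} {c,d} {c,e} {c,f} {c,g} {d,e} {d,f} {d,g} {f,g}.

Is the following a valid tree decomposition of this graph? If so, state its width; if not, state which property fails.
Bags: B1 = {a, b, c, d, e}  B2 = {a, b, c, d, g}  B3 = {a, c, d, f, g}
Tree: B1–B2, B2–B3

Every vertex of G appears in some bag (union = {a, b, c, d, e, f, g}); every edge is covered by a bag; and for each vertex v the set of bags containing v is connected in the bag tree. The decomposition is therefore valid. The largest bag has 5 vertices, so the width is 4.

Yes; width 4.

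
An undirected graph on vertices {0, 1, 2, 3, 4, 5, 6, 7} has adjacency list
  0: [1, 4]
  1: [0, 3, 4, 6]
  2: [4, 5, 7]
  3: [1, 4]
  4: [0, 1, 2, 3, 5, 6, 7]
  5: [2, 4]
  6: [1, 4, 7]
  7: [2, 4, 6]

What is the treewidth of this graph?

2

A width-2 tree decomposition is:
Bags: B1 = {4, 6, 7}  B2 = {1, 4, 6}  B3 = {2, 4, 7}  B4 = {2, 4, 5}  B5 = {1, 3, 4}  B6 = {0, 1, 4}
Tree: B1–B2, B1–B3, B3–B4, B2–B5, B2–B6
Every bag has size at most 3, so the width is 3 − 1 = 2 and tw(G) ≤ 2. For the lower bound, the 3 vertices {0, 1, 4} are pairwise adjacent, and any tree decomposition puts a clique entirely inside one bag — forcing width ≥ 2. Combining the bounds, tw(G) = 2.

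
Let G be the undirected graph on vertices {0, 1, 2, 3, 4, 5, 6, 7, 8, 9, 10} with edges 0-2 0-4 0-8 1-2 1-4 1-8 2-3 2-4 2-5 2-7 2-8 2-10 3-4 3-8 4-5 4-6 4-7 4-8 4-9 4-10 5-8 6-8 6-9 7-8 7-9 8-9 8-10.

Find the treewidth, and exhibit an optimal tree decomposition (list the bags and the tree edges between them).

Treewidth 3.
Bags: B1 = {0, 2, 4, 8}  B2 = {2, 4, 7, 8}  B3 = {2, 4, 5, 8}  B4 = {2, 3, 4, 8}  B5 = {4, 7, 8, 9}  B6 = {4, 6, 8, 9}  B7 = {1, 2, 4, 8}  B8 = {2, 4, 8, 10}
Tree: B1–B2, B2–B3, B2–B4, B2–B5, B5–B6, B3–B7, B4–B8

Each bag holds 4 vertices, so the decomposition has width 3, which upper-bounds the treewidth. For the lower bound, the 4 vertices {4, 6, 8, 9} are pairwise adjacent, and any tree decomposition puts a clique entirely inside one bag — forcing width ≥ 3. Combining the bounds, tw(G) = 3.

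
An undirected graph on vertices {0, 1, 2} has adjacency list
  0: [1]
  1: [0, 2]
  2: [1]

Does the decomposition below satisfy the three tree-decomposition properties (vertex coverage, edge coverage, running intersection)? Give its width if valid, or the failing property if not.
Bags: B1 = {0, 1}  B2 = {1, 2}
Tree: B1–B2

Every vertex of G appears in some bag (union = {0, 1, 2}); every edge is covered by a bag; and for each vertex v the set of bags containing v is connected in the bag tree. The decomposition is therefore valid. The largest bag has 2 vertices, so the width is 1.

Yes; width 1.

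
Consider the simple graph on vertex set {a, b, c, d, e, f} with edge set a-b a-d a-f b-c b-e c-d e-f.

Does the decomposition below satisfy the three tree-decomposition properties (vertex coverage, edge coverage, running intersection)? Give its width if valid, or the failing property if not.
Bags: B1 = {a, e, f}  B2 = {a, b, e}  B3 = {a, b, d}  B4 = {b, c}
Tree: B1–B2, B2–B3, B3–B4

A tree decomposition must satisfy three properties: every vertex lies in some bag; for every edge, both endpoints lie together in some bag; and for every vertex, the bags containing it form a connected subtree. Here edge (d,c) lies in no bag, so the decomposition is invalid.

No — edge (d,c) lies in no bag.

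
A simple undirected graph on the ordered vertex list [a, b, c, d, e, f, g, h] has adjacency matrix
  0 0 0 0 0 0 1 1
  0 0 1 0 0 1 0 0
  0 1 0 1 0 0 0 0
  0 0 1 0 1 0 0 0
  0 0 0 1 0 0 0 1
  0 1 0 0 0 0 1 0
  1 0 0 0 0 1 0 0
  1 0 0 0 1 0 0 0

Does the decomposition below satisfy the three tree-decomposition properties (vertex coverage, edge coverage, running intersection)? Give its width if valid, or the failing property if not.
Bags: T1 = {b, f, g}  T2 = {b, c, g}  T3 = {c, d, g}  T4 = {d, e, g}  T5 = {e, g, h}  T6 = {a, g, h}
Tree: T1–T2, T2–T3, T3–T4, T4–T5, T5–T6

Yes; width 2.

Vertex coverage: the bags together contain {a, b, c, d, e, f, g, h}, the full vertex set. Edge coverage: each edge of G has both endpoints in at least one bag. Running intersection: for every vertex, the bags containing it form a connected subtree. All three properties hold, so this is a valid tree decomposition of width max|bag| − 1 = 2, and hence tw(G) ≤ 2.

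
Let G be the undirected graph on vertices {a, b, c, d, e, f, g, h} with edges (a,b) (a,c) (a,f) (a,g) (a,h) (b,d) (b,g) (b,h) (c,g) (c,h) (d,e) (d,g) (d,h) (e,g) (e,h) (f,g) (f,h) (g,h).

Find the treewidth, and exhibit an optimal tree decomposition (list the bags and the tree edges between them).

Each bag holds 4 vertices, so the decomposition has width 3, which upper-bounds the treewidth. For the lower bound, the 4 vertices {d, e, g, h} are pairwise adjacent, and any tree decomposition puts a clique entirely inside one bag — forcing width ≥ 3. Therefore the treewidth is 3.

Treewidth 3.
One optimal decomposition is:
Bags: B1 = {a, b, g, h}  B2 = {a, f, g, h}  B3 = {b, d, g, h}  B4 = {d, e, g, h}  B5 = {a, c, g, h}
Tree: B1–B2, B1–B3, B3–B4, B1–B5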